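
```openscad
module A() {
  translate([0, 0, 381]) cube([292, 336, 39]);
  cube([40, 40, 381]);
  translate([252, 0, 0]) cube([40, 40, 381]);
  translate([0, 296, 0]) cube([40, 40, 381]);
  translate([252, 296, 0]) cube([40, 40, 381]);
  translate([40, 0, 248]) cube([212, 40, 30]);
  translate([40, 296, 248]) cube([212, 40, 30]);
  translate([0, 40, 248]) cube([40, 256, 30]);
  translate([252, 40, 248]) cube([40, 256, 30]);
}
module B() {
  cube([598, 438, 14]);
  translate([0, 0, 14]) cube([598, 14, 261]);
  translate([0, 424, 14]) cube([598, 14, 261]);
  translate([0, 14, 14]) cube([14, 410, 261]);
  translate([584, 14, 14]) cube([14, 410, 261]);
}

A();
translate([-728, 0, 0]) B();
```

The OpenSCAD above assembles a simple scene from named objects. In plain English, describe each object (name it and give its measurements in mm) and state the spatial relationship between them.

A is a four-legged stool. The seat is a 292×336×39 mm slab whose top surface is at z = 420 mm; four square legs, each 40×40 mm in cross-section, run from the floor (z = 0) to the underside of the seat, each flush with a corner of the seat. Four stretchers, 40 mm wide and 30 mm tall, connect adjacent legs with their undersides at z = 248 mm, each running between the inner faces of the legs it joins and aligned with the legs' outer faces on the other axis.

B is an open-topped rectangular box: outside dimensions 598×438×275 mm, with a uniform wall and base thickness of 14 mm. The base is a full 598×438 slab on the floor; four walls sit on top of the base. The front and back walls (the −y and +y sides) span the full width; the two side walls fit between them.

The open box is on the floor beside the stool on its −x side.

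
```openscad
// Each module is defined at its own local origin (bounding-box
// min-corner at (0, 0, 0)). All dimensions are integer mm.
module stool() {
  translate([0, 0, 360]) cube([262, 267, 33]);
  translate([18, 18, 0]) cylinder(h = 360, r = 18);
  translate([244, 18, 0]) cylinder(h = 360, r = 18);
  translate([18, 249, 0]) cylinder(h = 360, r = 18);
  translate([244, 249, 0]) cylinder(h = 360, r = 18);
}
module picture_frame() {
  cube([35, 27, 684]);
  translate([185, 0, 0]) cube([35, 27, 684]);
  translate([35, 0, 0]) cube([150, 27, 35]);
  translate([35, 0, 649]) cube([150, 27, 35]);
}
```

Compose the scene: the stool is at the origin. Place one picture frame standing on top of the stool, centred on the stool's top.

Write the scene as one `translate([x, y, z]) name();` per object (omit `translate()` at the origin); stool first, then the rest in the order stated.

stool();
translate([21, 120, 393]) picture_frame();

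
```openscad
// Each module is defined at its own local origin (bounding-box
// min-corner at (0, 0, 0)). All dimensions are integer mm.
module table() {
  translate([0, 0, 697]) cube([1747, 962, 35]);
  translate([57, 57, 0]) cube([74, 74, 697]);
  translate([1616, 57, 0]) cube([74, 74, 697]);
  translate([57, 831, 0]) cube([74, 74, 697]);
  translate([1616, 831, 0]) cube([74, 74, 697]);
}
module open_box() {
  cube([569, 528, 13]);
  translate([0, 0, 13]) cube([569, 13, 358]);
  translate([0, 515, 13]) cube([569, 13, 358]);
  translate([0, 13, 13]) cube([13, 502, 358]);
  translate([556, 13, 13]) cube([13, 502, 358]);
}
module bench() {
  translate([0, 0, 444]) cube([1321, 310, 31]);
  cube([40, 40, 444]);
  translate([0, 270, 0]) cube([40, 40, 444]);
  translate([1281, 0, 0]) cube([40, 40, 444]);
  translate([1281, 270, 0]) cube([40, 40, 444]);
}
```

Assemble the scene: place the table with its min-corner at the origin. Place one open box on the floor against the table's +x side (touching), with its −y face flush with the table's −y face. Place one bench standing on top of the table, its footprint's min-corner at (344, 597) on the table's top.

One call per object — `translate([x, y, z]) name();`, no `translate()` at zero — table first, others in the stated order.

table();
translate([1747, 0, 0]) open_box();
translate([344, 597, 732]) bench();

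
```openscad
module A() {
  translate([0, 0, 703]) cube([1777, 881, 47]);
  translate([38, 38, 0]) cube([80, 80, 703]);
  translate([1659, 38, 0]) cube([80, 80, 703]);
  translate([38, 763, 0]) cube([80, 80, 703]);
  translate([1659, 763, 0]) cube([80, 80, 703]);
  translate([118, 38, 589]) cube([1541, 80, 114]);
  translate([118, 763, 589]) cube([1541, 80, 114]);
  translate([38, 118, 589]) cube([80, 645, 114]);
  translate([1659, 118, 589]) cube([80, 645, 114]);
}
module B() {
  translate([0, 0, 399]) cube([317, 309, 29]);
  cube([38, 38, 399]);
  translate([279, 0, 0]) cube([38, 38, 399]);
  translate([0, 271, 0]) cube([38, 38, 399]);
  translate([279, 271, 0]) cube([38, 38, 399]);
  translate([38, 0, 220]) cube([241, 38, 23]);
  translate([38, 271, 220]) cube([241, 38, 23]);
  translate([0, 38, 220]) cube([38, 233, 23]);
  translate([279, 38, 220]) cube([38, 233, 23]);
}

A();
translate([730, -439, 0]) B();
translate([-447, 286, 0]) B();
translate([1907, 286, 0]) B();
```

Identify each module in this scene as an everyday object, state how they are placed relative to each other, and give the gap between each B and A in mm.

Each stool's nearest face is 130 mm from the table's bounding box.

A is a table. B is a stool. Three stools sit around the table at the −y, −x, +x sides. The gap between each stool and the table is 130 mm.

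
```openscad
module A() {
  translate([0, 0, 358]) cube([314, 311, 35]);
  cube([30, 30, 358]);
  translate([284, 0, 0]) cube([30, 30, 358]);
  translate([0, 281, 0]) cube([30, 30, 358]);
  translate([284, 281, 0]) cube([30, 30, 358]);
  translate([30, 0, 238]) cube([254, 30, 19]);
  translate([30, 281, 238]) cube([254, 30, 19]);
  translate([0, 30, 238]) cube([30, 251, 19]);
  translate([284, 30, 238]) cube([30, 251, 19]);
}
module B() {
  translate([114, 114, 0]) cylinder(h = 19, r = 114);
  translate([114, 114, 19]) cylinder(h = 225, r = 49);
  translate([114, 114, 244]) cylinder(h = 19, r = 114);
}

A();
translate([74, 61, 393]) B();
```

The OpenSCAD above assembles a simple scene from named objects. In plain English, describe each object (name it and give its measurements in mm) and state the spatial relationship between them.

A is a four-legged stool. The seat is a 314×311×35 mm slab whose top surface is at z = 393 mm; four square legs, each 30×30 mm in cross-section, run from the floor (z = 0) to the underside of the seat, each flush with a corner of the seat. Four stretchers, 30 mm wide and 19 mm tall, connect adjacent legs with their undersides at z = 238 mm, each running between the inner faces of the legs it joins and aligned with the legs' outer faces on the other axis.

B is a spool: two coaxial disc flanges of radius 114 mm and thickness 19 mm, joined by a core cylinder of radius 49 mm and height 225 mm. The lower flange rests on z = 0 and the three cylinders share a vertical axis.

The spool is on top of the stool.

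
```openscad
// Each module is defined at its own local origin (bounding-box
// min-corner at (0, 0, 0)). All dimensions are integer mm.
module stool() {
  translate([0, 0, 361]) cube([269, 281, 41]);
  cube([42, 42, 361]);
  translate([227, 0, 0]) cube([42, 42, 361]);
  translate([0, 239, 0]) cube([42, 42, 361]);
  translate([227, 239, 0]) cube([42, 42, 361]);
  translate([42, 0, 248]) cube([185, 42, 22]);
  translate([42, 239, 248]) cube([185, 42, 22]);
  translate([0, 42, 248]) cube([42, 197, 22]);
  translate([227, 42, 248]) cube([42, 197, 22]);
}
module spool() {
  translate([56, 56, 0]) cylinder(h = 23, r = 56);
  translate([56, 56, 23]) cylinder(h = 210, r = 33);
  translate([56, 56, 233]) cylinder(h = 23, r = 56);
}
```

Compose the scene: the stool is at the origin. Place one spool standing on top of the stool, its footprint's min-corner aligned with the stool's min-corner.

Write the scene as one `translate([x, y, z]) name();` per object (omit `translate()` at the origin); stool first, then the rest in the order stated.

stool();
translate([0, 0, 402]) spool();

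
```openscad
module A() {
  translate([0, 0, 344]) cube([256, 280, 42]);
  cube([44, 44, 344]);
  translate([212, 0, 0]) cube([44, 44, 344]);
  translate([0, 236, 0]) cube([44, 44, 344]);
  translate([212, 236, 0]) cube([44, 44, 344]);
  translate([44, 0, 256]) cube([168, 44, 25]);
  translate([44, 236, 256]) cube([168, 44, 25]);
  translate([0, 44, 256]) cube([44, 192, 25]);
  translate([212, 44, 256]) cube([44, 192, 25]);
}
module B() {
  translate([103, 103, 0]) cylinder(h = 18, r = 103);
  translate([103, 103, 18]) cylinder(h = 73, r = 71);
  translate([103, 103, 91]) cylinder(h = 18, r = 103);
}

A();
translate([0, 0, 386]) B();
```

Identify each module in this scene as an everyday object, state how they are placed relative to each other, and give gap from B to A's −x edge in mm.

A is a stool. B is a spool. The spool is on top of the stool. The gap from the spool to the stool's −x edge is 0 mm.

The spool's min-x is at 0; the stool's min-x is 0; gap = 0 mm.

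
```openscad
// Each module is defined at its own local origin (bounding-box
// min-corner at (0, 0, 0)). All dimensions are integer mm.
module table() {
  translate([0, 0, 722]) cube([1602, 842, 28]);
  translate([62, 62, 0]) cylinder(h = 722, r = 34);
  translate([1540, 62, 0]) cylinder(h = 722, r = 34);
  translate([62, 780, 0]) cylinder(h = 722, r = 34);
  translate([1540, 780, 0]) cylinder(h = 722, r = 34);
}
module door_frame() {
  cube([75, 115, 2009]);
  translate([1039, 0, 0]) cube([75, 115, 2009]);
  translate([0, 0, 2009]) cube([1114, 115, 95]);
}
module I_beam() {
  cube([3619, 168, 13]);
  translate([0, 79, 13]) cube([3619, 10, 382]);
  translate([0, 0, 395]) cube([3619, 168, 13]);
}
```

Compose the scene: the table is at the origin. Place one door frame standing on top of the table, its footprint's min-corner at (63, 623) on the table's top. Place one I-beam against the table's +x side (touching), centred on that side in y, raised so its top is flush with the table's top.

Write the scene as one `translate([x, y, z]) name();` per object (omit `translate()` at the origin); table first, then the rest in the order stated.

table();
translate([63, 623, 750]) door_frame();
translate([1602, 337, 342]) I_beam();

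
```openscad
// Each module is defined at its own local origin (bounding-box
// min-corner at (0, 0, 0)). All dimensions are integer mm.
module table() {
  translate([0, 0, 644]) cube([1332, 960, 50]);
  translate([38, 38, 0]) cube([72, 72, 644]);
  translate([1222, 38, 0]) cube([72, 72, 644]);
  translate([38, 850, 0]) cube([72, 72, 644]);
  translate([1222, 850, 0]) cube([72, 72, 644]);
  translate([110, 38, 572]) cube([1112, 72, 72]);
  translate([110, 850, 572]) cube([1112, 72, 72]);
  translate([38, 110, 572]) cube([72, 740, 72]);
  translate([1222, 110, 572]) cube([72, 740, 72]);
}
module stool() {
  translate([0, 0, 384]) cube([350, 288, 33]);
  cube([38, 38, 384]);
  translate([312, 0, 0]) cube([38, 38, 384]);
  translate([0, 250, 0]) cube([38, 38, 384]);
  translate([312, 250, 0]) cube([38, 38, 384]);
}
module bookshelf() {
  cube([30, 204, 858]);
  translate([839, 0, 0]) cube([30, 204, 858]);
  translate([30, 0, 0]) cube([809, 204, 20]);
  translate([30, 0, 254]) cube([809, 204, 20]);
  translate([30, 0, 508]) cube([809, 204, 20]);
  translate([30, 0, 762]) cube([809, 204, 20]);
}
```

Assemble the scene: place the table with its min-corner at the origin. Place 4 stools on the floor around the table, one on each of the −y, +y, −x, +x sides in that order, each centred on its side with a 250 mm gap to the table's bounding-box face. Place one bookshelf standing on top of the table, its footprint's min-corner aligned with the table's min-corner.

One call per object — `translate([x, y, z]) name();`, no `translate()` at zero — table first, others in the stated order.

table();
translate([491, -538, 0]) stool();
translate([491, 1210, 0]) stool();
translate([-600, 336, 0]) stool();
translate([1582, 336, 0]) stool();
translate([0, 0, 694]) bookshelf();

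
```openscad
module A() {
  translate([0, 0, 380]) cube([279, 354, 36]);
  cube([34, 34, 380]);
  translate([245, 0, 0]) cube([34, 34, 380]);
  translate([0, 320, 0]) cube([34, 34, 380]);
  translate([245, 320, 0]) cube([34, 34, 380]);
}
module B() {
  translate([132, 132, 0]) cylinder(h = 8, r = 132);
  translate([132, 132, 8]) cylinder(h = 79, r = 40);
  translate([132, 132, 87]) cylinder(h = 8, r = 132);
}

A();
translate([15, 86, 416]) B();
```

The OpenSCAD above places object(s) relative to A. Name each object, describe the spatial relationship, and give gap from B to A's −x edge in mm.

A is a stool. B is a spool. The spool is on top of the stool. The gap from the spool to the stool's −x edge is 15 mm.

The spool's min-x is at 15; the stool's min-x is 0; gap = 15 mm.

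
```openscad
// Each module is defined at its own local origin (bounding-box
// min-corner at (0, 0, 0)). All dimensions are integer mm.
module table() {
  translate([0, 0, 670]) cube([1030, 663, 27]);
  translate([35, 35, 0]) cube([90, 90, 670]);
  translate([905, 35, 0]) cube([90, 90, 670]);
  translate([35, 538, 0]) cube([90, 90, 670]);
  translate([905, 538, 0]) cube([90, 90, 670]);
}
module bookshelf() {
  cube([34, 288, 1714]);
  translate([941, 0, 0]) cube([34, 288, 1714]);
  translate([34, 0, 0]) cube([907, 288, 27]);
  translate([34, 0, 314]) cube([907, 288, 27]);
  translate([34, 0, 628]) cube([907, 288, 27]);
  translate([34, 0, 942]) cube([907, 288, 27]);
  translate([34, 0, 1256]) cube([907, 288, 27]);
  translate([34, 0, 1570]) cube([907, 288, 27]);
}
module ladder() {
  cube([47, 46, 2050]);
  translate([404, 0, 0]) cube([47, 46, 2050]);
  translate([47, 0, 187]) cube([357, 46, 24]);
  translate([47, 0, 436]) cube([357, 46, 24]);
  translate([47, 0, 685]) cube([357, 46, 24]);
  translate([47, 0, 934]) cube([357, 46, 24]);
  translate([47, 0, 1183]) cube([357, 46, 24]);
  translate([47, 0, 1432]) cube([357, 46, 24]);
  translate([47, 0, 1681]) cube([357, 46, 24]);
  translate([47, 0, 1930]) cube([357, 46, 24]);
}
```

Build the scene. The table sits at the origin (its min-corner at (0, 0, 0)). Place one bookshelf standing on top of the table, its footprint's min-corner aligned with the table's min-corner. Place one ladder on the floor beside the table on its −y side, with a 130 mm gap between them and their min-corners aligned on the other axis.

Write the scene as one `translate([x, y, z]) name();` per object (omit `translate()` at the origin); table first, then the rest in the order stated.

table();
translate([0, 0, 697]) bookshelf();
translate([0, -176, 0]) ladder();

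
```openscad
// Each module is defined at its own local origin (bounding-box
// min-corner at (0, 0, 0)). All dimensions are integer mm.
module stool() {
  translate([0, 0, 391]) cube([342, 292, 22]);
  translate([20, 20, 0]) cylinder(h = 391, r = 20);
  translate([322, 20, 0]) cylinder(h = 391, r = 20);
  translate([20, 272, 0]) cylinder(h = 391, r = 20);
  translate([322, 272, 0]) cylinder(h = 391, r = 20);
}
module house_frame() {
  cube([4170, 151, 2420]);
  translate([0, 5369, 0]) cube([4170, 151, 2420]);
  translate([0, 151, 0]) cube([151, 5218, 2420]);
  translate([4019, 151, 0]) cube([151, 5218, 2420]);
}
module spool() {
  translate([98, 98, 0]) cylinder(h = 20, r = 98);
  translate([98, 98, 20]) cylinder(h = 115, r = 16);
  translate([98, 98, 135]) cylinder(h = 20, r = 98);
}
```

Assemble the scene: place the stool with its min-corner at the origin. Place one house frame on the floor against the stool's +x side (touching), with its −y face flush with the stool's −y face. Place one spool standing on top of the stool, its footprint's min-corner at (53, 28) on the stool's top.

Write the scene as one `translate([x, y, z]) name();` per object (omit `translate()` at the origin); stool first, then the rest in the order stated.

stool();
translate([342, 0, 0]) house_frame();
translate([53, 28, 413]) spool();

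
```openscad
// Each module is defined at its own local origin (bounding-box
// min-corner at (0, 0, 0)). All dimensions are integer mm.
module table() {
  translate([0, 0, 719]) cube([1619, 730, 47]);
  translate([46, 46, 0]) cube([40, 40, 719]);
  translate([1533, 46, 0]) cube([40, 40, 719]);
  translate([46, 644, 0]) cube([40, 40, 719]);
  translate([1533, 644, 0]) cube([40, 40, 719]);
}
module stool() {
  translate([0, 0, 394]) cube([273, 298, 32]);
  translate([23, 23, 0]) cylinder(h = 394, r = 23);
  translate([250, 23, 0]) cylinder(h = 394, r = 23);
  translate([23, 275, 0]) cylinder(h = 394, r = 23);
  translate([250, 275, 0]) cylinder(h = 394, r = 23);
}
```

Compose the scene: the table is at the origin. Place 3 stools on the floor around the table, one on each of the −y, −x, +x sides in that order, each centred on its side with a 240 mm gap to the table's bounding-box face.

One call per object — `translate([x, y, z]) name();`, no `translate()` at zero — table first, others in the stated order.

table();
translate([673, -538, 0]) stool();
translate([-513, 216, 0]) stool();
translate([1859, 216, 0]) stool();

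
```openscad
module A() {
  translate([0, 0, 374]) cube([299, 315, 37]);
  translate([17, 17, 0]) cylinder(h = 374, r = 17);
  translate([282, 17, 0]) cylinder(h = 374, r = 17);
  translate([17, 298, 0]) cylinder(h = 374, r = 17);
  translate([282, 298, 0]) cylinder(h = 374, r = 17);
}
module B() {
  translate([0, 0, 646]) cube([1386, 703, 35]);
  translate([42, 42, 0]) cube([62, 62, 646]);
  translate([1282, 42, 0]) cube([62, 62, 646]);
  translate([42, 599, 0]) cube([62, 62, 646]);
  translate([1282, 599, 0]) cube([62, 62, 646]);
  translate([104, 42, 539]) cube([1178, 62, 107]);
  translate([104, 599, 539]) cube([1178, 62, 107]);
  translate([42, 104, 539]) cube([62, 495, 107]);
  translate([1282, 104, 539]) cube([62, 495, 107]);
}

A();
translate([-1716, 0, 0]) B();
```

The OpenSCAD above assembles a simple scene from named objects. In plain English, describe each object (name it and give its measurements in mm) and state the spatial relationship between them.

A is a four-legged stool. The seat is a 299×315×37 mm slab whose top surface is at z = 411 mm; four round legs, each 34 mm in diameter, run from the floor (z = 0) to the underside of the seat, each leg's axis is inset half a diameter from the nearest pair of seat edges (so the leg's bounding box is flush with the corner).

B is a rectangular dining table. The top is 1386×703×35 mm with its upper surface at z = 681 mm. It stands on four 62×62 mm square legs, each inset 42 mm from the nearest pair of top edges, running from the floor to the underside of the top. Four apron rails, 62 mm thick and 107 mm tall, run between adjacent legs with their top edges flush with the underside of the top and their outer faces flush with the legs' outer faces.

The table is on the floor beside the stool on its −x side.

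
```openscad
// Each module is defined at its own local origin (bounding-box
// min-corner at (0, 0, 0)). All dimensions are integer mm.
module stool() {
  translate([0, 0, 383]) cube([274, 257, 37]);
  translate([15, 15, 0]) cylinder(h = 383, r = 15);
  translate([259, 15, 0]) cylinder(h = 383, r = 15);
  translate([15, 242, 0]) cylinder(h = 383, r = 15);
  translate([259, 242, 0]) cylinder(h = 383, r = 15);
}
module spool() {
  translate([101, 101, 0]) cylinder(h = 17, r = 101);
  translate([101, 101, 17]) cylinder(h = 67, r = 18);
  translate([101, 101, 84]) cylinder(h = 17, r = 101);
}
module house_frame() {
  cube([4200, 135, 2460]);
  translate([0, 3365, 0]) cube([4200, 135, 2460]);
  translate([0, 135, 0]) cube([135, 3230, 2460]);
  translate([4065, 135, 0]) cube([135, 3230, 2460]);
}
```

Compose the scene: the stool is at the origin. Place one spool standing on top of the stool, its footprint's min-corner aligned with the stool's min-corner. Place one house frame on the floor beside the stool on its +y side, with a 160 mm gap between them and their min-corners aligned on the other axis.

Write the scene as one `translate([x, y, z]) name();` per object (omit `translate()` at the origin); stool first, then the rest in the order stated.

stool();
translate([0, 0, 420]) spool();
translate([0, 417, 0]) house_frame();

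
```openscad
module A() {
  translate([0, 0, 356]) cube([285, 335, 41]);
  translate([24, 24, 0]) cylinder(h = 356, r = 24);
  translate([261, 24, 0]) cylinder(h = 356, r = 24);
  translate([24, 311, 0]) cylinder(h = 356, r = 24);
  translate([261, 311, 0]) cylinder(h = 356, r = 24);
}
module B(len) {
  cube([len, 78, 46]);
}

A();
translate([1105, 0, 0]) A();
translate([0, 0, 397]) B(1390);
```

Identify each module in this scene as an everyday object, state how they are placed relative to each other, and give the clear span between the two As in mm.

A is a stool. B is a beam. A beam spans the tops of two stools. The clear span between the two stools is 820 mm.

Second stool starts at x = 1105; first ends at x = 285; clear span = 1105 − 285 = 820 mm.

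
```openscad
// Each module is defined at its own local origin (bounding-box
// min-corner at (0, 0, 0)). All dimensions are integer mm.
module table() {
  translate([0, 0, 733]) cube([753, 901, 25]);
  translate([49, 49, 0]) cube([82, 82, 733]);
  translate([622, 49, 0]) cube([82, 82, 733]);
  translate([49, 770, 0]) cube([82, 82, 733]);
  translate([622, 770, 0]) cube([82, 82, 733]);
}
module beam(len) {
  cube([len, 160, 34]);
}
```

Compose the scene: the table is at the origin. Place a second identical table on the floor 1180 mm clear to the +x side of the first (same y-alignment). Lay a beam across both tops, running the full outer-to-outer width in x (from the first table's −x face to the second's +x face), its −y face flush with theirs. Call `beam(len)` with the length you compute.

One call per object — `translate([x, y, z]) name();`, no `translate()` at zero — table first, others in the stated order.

table();
translate([1933, 0, 0]) table();
translate([0, 0, 758]) beam(2686);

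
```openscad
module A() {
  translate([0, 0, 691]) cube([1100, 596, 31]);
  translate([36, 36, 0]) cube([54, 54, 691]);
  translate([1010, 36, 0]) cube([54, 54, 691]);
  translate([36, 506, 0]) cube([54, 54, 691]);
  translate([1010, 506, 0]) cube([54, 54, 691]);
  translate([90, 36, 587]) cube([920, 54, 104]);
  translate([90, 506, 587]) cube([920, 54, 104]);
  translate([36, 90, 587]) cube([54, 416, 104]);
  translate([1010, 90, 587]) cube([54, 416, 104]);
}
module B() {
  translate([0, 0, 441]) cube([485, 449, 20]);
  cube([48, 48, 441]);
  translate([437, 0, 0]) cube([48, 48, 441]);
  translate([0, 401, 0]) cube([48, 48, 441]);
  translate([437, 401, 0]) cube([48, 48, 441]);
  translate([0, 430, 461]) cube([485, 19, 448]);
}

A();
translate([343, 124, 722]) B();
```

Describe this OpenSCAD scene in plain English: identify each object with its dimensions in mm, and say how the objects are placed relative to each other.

A is a table: top 1100 mm (x) × 596 mm (y), 31 mm thick, upper face at z = 722 mm, on four 54×54 mm square legs, each inset 36 mm from the nearest pair of top edges, running from z = 0 to the bottom of the top. Four apron rails, 54 mm thick and 104 mm tall, run between adjacent legs with their top edges flush with the underside of the top and their outer faces flush with the legs' outer faces.

B is a chair. The seat is a 485×449×20 mm slab with its top at z = 461 mm, on four 48×48 mm corner legs (flush with the seat edges, standing on z = 0). A flat backrest 19 mm thick, 448 mm tall, spans the full seat width and rises from the seat top along its +y edge, rear face flush with the rear of the seat.

The chair is on top of the table.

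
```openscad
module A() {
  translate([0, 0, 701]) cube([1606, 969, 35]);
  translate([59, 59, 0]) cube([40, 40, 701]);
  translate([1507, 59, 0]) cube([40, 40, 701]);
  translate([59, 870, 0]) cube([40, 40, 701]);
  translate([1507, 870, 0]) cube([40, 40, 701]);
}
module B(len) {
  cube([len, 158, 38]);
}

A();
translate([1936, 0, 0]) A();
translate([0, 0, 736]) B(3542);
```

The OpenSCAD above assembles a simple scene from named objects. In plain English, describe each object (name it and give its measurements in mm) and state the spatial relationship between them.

A is a table with a 1606×969 mm rectangular top, 35 mm thick, top surface at z = 736 mm, supported by four 40×40 mm square legs, each inset 59 mm from the nearest pair of top edges, running from the floor.

B is a rectangular beam 3542 mm long (x), 158 mm deep (y), 38 mm thick (z).

The beam spans the tops of two tables placed 330 mm apart, resting at z = 736 mm.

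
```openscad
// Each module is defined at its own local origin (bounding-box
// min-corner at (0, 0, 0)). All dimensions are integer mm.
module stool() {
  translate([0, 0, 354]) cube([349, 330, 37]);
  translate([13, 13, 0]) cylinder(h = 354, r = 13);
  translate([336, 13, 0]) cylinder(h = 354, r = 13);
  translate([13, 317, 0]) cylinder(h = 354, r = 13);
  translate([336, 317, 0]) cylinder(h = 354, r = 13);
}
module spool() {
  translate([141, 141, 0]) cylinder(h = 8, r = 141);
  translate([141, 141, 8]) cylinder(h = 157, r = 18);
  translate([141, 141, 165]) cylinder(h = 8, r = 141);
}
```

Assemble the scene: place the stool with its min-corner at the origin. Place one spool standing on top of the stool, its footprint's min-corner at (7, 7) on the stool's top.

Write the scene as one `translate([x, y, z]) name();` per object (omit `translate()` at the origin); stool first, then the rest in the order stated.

stool();
translate([7, 7, 391]) spool();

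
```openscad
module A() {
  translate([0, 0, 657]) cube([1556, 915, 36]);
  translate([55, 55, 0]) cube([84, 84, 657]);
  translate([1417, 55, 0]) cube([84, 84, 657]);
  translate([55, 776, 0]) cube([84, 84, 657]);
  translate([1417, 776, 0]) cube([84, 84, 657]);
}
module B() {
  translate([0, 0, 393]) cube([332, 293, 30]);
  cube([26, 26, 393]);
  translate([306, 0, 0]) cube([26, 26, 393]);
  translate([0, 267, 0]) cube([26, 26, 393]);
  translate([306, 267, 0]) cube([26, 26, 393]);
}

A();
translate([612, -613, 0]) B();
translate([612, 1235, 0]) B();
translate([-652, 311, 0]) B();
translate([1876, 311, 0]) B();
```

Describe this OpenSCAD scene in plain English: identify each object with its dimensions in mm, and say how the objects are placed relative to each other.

A is a rectangular dining table. The top is 1556×915×36 mm with its upper surface at z = 693 mm. It stands on four 84×84 mm square legs, each inset 55 mm from the nearest pair of top edges, running from the floor to the underside of the top.

B is a four-legged stool. The seat is a 332×293×30 mm slab whose top surface is at z = 423 mm; four square legs, each 26×26 mm in cross-section, run from the floor (z = 0) to the underside of the seat, each flush with a corner of the seat.

Four stools sit around the table at the −y, +y, −x, +x sides.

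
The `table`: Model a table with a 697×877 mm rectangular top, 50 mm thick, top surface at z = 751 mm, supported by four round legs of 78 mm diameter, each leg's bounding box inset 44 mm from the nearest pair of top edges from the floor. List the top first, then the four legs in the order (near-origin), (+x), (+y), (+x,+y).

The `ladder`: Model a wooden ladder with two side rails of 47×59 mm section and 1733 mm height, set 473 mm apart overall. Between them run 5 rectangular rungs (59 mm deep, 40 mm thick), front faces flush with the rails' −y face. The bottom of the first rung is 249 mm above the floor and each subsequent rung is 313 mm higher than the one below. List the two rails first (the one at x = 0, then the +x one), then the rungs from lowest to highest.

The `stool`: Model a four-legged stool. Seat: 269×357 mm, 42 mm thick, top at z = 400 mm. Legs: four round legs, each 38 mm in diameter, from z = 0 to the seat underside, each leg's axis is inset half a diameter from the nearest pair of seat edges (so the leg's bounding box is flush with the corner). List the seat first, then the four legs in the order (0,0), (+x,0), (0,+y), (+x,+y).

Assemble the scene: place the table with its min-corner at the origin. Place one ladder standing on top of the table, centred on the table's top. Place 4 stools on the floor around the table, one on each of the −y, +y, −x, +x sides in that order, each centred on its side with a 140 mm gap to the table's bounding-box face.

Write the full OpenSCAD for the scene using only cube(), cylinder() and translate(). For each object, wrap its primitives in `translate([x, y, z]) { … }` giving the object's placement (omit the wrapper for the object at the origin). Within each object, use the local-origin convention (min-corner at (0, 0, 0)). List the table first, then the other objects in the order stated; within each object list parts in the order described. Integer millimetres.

translate([0, 0, 701]) cube([697, 877, 50]);
translate([83, 83, 0]) cylinder(h = 701, r = 39);
translate([614, 83, 0]) cylinder(h = 701, r = 39);
translate([83, 794, 0]) cylinder(h = 701, r = 39);
translate([614, 794, 0]) cylinder(h = 701, r = 39);
translate([112, 409, 751]) {
  cube([47, 59, 1733]);
  translate([426, 0, 0]) cube([47, 59, 1733]);
  translate([47, 0, 249]) cube([379, 59, 40]);
  translate([47, 0, 562]) cube([379, 59, 40]);
  translate([47, 0, 875]) cube([379, 59, 40]);
  translate([47, 0, 1188]) cube([379, 59, 40]);
  translate([47, 0, 1501]) cube([379, 59, 40]);
}
translate([214, -497, 0]) {
  translate([0, 0, 358]) cube([269, 357, 42]);
  translate([19, 19, 0]) cylinder(h = 358, r = 19);
  translate([250, 19, 0]) cylinder(h = 358, r = 19);
  translate([19, 338, 0]) cylinder(h = 358, r = 19);
  translate([250, 338, 0]) cylinder(h = 358, r = 19);
}
translate([214, 1017, 0]) {
  translate([0, 0, 358]) cube([269, 357, 42]);
  translate([19, 19, 0]) cylinder(h = 358, r = 19);
  translate([250, 19, 0]) cylinder(h = 358, r = 19);
  translate([19, 338, 0]) cylinder(h = 358, r = 19);
  translate([250, 338, 0]) cylinder(h = 358, r = 19);
}
translate([-409, 260, 0]) {
  translate([0, 0, 358]) cube([269, 357, 42]);
  translate([19, 19, 0]) cylinder(h = 358, r = 19);
  translate([250, 19, 0]) cylinder(h = 358, r = 19);
  translate([19, 338, 0]) cylinder(h = 358, r = 19);
  translate([250, 338, 0]) cylinder(h = 358, r = 19);
}
translate([837, 260, 0]) {
  translate([0, 0, 358]) cube([269, 357, 42]);
  translate([19, 19, 0]) cylinder(h = 358, r = 19);
  translate([250, 19, 0]) cylinder(h = 358, r = 19);
  translate([19, 338, 0]) cylinder(h = 358, r = 19);
  translate([250, 338, 0]) cylinder(h = 358, r = 19);
}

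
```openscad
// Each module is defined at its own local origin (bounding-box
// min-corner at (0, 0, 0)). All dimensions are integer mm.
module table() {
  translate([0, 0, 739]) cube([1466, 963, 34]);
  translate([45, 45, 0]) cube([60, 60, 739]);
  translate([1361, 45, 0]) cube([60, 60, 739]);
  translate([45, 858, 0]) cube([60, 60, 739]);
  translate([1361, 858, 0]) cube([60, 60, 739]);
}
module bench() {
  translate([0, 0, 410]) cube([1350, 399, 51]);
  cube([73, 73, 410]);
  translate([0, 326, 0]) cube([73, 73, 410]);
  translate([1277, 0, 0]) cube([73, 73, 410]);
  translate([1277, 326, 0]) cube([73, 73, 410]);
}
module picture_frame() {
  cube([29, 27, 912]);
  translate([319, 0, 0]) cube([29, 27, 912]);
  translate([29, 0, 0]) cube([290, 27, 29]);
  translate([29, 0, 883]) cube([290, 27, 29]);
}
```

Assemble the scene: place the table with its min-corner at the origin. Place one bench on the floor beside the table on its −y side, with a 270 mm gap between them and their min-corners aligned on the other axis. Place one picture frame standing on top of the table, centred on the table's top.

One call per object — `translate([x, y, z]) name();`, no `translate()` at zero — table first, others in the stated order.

table();
translate([0, -669, 0]) bench();
translate([559, 468, 773]) picture_frame();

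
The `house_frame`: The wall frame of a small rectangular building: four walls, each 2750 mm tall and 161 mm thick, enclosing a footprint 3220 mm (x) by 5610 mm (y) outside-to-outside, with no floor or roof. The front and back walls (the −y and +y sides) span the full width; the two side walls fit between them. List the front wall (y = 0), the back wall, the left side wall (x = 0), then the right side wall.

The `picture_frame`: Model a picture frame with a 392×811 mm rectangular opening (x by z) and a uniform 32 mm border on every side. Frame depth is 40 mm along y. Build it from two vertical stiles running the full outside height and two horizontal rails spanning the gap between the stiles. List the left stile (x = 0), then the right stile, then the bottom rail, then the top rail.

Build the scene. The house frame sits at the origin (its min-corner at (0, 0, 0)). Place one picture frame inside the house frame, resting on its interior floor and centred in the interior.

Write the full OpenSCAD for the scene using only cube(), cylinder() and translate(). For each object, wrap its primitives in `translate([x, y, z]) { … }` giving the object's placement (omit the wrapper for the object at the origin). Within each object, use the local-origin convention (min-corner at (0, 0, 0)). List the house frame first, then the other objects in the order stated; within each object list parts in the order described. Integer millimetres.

cube([3220, 161, 2750]);
translate([0, 5449, 0]) cube([3220, 161, 2750]);
translate([0, 161, 0]) cube([161, 5288, 2750]);
translate([3059, 161, 0]) cube([161, 5288, 2750]);
translate([1382, 2785, 0]) {
  cube([32, 40, 875]);
  translate([424, 0, 0]) cube([32, 40, 875]);
  translate([32, 0, 0]) cube([392, 40, 32]);
  translate([32, 0, 843]) cube([392, 40, 32]);
}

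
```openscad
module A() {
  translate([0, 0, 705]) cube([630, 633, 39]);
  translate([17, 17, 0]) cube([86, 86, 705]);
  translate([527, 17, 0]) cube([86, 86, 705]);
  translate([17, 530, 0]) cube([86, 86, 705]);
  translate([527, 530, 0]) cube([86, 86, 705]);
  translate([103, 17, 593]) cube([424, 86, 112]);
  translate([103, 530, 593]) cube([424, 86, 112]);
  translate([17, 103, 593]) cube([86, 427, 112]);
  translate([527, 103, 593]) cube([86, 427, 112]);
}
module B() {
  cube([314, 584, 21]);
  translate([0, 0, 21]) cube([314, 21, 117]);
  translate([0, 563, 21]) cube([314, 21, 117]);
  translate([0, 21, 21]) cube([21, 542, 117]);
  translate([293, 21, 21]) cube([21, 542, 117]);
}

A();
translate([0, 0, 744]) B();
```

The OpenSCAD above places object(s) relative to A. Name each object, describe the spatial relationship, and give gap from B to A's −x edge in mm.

The open box's min-x is at 0; the table's min-x is 0; gap = 0 mm.

A is a table. B is an open box. The open box is on top of the table. The gap from the open box to the table's −x edge is 0 mm.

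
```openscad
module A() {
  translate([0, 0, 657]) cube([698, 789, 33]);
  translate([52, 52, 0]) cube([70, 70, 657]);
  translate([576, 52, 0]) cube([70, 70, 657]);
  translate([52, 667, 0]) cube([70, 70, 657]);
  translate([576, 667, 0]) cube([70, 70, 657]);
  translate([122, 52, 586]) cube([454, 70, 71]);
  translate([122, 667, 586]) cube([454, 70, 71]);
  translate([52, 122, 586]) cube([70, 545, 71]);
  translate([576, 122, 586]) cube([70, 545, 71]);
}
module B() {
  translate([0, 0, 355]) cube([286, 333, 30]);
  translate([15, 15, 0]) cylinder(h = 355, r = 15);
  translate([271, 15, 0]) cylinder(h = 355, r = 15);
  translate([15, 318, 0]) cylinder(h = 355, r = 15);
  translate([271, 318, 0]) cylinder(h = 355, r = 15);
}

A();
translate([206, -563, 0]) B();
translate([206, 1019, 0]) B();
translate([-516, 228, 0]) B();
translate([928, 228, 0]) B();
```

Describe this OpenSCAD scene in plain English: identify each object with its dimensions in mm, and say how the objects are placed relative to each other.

A is a table with a 698×789 mm rectangular top, 33 mm thick, top surface at z = 690 mm, supported by four 70×70 mm square legs, each inset 52 mm from the nearest pair of top edges, running from the floor. Four apron rails, 70 mm thick and 71 mm tall, run between adjacent legs with their top edges flush with the underside of the top and their outer faces flush with the legs' outer faces.

B is a four-legged stool. The seat is 286×333 mm, 30 mm thick, top at z = 385 mm. It stands on four round legs, each 30 mm in diameter, from z = 0 to the seat underside, each leg's axis is inset half a diameter from the nearest pair of seat edges (so the leg's bounding box is flush with the corner).

Four stools sit around the table at the −y, +y, −x, +x sides.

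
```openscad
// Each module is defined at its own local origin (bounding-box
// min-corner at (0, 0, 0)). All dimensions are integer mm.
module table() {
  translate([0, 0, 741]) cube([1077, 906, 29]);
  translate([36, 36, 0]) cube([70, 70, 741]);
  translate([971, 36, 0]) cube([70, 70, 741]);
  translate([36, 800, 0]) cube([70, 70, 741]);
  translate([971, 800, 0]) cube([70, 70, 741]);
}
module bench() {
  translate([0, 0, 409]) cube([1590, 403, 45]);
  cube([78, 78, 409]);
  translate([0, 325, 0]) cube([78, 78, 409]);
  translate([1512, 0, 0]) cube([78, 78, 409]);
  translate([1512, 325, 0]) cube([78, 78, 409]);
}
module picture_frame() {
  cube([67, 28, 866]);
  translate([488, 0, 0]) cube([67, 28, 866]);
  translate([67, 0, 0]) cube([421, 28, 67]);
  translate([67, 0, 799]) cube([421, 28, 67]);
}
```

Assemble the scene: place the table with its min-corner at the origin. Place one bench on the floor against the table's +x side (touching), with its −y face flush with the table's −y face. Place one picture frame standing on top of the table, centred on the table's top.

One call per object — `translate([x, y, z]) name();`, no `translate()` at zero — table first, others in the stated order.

table();
translate([1077, 0, 0]) bench();
translate([261, 439, 770]) picture_frame();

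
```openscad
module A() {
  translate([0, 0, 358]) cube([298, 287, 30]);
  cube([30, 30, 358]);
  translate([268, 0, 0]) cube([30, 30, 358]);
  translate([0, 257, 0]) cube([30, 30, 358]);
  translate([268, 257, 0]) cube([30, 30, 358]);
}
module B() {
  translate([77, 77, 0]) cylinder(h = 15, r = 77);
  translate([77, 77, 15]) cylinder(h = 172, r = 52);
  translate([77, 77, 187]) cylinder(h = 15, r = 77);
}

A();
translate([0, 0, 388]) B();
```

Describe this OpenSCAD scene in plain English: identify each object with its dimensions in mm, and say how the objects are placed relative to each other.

A is a four-legged stool. The seat is a 298×287×30 mm slab whose top surface is at z = 388 mm; four square legs, each 30×30 mm in cross-section, run from the floor (z = 0) to the underside of the seat, each flush with a corner of the seat.

B is a spool: two coaxial disc flanges of radius 77 mm and thickness 15 mm, joined by a core cylinder of radius 52 mm and height 172 mm. The lower flange rests on z = 0 and the three cylinders share a vertical axis.

The spool is on top of the stool.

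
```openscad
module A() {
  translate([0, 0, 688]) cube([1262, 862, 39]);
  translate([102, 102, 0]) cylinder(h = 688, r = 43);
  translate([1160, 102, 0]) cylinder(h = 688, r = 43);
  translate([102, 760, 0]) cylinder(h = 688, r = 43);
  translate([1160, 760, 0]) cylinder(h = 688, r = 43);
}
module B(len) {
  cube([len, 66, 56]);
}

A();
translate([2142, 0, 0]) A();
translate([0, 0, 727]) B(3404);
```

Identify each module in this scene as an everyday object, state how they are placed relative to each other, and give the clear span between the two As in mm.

A is a table. B is a beam. A beam spans the tops of two tables. The clear span between the two tables is 880 mm.

Second table starts at x = 2142; first ends at x = 1262; clear span = 2142 − 1262 = 880 mm.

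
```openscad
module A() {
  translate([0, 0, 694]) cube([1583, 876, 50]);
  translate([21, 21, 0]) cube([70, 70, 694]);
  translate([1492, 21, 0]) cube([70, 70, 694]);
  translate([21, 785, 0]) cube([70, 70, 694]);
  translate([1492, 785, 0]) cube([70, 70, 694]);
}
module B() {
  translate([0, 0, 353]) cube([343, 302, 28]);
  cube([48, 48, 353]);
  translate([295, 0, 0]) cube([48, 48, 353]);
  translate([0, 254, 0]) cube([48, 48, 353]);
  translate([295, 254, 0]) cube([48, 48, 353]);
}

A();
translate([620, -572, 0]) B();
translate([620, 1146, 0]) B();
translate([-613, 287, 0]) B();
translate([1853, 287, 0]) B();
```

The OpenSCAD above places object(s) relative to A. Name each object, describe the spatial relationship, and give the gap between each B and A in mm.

A is a table. B is a stool. Four stools sit around the table at the −y, +y, −x, +x sides. The gap between each stool and the table is 270 mm.

Each stool's nearest face is 270 mm from the table's bounding box.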